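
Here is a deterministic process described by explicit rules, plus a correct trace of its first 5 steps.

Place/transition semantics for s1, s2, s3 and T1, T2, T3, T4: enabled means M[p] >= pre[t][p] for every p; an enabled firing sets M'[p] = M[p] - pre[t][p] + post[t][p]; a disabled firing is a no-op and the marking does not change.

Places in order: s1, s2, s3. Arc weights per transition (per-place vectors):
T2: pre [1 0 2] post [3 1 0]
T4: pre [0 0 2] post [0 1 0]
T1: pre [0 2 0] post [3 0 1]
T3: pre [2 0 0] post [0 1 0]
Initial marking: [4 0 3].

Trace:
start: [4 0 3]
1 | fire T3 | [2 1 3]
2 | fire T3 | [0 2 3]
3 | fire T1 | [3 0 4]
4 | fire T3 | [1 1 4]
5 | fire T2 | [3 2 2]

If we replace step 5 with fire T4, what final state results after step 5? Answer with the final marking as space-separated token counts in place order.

(re-executing from step 5 with the substitution; state before step 5: [1 1 4])
5 | fire T4 | [1 2 2]

1 2 2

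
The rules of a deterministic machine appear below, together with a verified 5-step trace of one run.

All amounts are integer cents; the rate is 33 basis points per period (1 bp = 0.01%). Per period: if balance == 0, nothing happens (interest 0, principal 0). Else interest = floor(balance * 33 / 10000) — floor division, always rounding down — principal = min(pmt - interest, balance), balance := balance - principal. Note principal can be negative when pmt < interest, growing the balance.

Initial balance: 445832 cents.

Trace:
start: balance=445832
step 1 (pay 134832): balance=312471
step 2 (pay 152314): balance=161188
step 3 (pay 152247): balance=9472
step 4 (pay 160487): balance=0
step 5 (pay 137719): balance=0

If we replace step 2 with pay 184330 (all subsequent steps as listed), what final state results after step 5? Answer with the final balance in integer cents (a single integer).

(re-executing from step 2 with the substitution; state before step 2: balance=312471)
step 2 (pay 184330): balance=129172
step 3 (pay 152247): balance=0
step 4 (pay 160487): balance=0
step 5 (pay 137719): balance=0

0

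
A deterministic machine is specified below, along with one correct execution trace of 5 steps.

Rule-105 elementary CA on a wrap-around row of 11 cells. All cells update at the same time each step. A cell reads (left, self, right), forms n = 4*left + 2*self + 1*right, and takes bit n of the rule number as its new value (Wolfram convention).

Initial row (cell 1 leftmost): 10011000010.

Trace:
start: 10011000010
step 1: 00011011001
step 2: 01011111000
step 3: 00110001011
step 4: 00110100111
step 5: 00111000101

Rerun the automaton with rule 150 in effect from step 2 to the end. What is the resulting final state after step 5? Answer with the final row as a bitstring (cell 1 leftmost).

00111000101

(re-executing steps 2..5 under rule 150; state before step 2: 00011011001)
step 2: 10100000111
step 3: 00110001011
step 4: 11001011000
step 5: 00111000101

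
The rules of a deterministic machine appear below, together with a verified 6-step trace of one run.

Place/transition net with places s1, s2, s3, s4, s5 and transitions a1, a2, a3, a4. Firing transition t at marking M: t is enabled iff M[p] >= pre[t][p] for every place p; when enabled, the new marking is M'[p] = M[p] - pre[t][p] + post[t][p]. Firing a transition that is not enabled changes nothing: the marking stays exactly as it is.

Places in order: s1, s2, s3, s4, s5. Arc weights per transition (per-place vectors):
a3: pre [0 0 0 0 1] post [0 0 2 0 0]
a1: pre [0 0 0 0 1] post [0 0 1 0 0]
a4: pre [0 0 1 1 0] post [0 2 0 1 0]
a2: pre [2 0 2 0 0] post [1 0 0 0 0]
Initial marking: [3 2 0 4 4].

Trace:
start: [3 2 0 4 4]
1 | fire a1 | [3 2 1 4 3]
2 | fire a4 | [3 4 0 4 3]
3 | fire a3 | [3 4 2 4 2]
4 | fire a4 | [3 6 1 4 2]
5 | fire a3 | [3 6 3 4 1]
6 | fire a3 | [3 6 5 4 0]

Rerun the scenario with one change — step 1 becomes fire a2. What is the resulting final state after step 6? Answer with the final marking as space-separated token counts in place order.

(re-executing from step 1 with the substitution; state before step 1: [3 2 0 4 4])
1 | fire a2 | [3 2 0 4 4]
2 | fire a4 | [3 2 0 4 4]
3 | fire a3 | [3 2 2 4 3]
4 | fire a4 | [3 4 1 4 3]
5 | fire a3 | [3 4 3 4 2]
6 | fire a3 | [3 4 5 4 1]

3 4 5 4 1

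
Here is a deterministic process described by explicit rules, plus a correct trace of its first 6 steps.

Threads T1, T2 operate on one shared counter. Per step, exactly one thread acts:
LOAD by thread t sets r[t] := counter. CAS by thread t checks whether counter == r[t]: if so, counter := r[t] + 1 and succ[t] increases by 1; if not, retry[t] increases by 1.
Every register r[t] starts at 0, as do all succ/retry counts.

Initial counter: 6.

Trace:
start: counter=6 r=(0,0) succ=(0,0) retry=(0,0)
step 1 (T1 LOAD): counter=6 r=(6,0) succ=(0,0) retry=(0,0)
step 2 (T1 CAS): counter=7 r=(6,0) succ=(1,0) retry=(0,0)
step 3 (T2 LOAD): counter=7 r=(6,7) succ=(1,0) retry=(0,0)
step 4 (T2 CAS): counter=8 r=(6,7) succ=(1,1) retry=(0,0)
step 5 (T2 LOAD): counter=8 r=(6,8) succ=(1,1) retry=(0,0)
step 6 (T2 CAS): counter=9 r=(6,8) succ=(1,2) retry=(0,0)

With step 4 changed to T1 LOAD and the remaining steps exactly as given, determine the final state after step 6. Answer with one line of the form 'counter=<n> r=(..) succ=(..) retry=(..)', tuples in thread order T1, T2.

(re-executing from step 4 with the substitution; state before step 4: counter=7 r=(6,7) succ=(1,0) retry=(0,0))
step 4 (T1 LOAD): counter=7 r=(7,7) succ=(1,0) retry=(0,0)
step 5 (T2 LOAD): counter=7 r=(7,7) succ=(1,0) retry=(0,0)
step 6 (T2 CAS): counter=8 r=(7,7) succ=(1,1) retry=(0,0)

counter=8 r=(7,7) succ=(1,1) retry=(0,0)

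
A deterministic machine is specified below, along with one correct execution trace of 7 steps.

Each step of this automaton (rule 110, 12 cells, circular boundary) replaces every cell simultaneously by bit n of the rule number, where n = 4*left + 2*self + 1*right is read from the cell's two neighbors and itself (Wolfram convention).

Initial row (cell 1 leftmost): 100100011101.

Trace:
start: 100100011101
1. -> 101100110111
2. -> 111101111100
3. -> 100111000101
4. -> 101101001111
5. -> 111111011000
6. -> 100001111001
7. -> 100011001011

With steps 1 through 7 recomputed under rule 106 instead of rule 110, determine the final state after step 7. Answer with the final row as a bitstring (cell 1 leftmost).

(re-executing steps 1..7 under rule 106; state before step 1: 100100011101)
1. -> 101000110111
2. -> 110001111100
3. -> 110011000101
4. -> 010111001011
5. -> 101101010111
6. -> 111110101100
7. -> 100011011101

100011011101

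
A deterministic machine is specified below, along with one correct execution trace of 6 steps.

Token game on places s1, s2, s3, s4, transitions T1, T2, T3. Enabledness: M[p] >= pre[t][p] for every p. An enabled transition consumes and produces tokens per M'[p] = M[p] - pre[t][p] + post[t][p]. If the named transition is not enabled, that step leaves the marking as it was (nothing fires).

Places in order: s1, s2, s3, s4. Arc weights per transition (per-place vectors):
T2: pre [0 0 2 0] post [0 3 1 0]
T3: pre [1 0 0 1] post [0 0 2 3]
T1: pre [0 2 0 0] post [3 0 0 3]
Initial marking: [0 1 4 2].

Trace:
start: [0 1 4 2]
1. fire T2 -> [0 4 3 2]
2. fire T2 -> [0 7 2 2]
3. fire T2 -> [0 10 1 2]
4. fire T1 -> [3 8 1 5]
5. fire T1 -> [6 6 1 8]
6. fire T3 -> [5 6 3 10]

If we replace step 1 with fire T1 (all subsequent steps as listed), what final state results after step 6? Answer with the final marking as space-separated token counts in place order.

5 3 4 10

(re-executing from step 1 with the substitution; state before step 1: [0 1 4 2])
1. fire T1 -> [0 1 4 2]
2. fire T2 -> [0 4 3 2]
3. fire T2 -> [0 7 2 2]
4. fire T1 -> [3 5 2 5]
5. fire T1 -> [6 3 2 8]
6. fire T3 -> [5 3 4 10]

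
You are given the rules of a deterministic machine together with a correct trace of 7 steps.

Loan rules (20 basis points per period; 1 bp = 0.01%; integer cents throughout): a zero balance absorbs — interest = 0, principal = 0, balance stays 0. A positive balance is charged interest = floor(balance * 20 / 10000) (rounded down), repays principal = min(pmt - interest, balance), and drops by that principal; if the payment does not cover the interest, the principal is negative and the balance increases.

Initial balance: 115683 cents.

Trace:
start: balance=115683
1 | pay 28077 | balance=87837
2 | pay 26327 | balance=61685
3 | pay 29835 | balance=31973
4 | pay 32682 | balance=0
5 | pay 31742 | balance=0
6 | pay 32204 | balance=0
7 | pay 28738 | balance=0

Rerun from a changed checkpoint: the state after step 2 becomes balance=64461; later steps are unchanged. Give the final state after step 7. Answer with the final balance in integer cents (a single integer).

state after step 2 := balance=64461
3 | pay 29835 | balance=34754
4 | pay 32682 | balance=2141
5 | pay 31742 | balance=0
6 | pay 32204 | balance=0
7 | pay 28738 | balance=0

0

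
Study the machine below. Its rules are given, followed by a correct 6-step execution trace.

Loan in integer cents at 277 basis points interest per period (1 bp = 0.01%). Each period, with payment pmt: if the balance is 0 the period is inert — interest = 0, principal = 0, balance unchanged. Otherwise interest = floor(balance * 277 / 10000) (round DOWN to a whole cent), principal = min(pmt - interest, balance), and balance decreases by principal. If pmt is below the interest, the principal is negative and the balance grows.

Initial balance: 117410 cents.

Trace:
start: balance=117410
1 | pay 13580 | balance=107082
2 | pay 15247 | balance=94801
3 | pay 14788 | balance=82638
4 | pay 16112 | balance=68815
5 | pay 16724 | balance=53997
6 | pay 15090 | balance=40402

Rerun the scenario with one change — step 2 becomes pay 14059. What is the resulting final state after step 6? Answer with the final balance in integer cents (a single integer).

(re-executing from step 2 with the substitution; state before step 2: balance=107082)
2 | pay 14059 | balance=95989
3 | pay 14788 | balance=83859
4 | pay 16112 | balance=70069
5 | pay 16724 | balance=55285
6 | pay 15090 | balance=41726

41726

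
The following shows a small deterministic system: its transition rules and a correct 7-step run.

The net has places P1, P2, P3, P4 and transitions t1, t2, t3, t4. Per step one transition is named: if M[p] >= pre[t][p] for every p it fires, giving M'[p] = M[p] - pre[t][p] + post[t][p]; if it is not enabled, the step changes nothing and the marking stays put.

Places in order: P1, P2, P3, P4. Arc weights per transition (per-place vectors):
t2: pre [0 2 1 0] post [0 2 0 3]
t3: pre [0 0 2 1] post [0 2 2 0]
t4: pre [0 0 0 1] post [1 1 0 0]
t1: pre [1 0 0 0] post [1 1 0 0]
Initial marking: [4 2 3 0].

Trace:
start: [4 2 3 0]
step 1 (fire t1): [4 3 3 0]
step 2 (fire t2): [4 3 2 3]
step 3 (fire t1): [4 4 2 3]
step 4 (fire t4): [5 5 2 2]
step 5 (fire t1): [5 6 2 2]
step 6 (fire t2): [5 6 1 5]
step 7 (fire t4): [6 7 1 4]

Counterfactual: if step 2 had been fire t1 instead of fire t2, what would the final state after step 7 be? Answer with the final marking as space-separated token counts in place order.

5 7 2 2

(re-executing from step 2 with the substitution; state before step 2: [4 3 3 0])
step 2 (fire t1): [4 4 3 0]
step 3 (fire t1): [4 5 3 0]
step 4 (fire t4): [4 5 3 0]
step 5 (fire t1): [4 6 3 0]
step 6 (fire t2): [4 6 2 3]
step 7 (fire t4): [5 7 2 2]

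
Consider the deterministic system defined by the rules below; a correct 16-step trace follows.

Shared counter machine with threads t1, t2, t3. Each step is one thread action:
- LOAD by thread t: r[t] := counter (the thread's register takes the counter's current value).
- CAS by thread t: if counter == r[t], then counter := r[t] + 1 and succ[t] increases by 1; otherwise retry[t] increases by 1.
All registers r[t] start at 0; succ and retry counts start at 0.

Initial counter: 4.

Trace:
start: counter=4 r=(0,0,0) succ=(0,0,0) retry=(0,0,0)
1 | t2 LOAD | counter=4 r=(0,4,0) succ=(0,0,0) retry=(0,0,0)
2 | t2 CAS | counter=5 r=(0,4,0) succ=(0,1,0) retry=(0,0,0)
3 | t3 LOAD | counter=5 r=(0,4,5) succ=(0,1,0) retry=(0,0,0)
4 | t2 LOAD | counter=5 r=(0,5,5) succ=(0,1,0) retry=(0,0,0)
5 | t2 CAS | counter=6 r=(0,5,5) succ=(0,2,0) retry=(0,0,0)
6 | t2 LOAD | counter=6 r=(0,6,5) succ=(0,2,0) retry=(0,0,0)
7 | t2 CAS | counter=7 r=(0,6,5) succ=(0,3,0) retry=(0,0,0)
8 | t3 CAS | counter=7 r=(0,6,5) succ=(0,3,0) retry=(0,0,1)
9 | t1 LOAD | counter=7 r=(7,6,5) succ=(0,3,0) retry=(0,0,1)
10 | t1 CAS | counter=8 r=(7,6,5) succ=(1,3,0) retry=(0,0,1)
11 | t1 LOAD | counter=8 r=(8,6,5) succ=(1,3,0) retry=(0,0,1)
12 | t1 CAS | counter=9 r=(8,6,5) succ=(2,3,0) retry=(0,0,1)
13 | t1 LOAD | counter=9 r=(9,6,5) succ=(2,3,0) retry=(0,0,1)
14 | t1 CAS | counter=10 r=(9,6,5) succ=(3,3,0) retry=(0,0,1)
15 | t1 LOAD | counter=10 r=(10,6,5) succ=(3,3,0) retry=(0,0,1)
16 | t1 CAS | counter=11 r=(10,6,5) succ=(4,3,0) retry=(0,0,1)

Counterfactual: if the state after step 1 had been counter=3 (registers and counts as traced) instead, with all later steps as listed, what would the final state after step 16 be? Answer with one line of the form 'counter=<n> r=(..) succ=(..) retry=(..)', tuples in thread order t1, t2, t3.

state after step 1 := counter=3 r=(0,4,0) succ=(0,0,0) retry=(0,0,0)
2 | t2 CAS | counter=3 r=(0,4,0) succ=(0,0,0) retry=(0,1,0)
3 | t3 LOAD | counter=3 r=(0,4,3) succ=(0,0,0) retry=(0,1,0)
4 | t2 LOAD | counter=3 r=(0,3,3) succ=(0,0,0) retry=(0,1,0)
5 | t2 CAS | counter=4 r=(0,3,3) succ=(0,1,0) retry=(0,1,0)
6 | t2 LOAD | counter=4 r=(0,4,3) succ=(0,1,0) retry=(0,1,0)
7 | t2 CAS | counter=5 r=(0,4,3) succ=(0,2,0) retry=(0,1,0)
8 | t3 CAS | counter=5 r=(0,4,3) succ=(0,2,0) retry=(0,1,1)
9 | t1 LOAD | counter=5 r=(5,4,3) succ=(0,2,0) retry=(0,1,1)
10 | t1 CAS | counter=6 r=(5,4,3) succ=(1,2,0) retry=(0,1,1)
11 | t1 LOAD | counter=6 r=(6,4,3) succ=(1,2,0) retry=(0,1,1)
12 | t1 CAS | counter=7 r=(6,4,3) succ=(2,2,0) retry=(0,1,1)
13 | t1 LOAD | counter=7 r=(7,4,3) succ=(2,2,0) retry=(0,1,1)
14 | t1 CAS | counter=8 r=(7,4,3) succ=(3,2,0) retry=(0,1,1)
15 | t1 LOAD | counter=8 r=(8,4,3) succ=(3,2,0) retry=(0,1,1)
16 | t1 CAS | counter=9 r=(8,4,3) succ=(4,2,0) retry=(0,1,1)

counter=9 r=(8,4,3) succ=(4,2,0) retry=(0,1,1)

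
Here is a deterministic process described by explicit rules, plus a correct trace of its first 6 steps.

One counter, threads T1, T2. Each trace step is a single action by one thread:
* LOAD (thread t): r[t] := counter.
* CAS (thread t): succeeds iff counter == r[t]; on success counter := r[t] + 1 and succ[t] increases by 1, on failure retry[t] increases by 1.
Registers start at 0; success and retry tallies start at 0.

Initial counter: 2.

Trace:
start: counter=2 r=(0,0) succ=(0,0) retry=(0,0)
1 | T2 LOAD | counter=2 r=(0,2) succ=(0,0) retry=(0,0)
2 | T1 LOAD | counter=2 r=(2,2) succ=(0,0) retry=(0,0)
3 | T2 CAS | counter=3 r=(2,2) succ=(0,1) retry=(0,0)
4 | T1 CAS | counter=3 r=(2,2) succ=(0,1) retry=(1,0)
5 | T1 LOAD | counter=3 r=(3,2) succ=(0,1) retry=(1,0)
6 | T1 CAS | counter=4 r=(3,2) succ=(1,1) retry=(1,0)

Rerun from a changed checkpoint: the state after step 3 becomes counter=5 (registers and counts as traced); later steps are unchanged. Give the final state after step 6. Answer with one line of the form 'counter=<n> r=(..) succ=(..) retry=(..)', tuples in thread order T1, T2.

state after step 3 := counter=5 r=(2,2) succ=(0,1) retry=(0,0)
4 | T1 CAS | counter=5 r=(2,2) succ=(0,1) retry=(1,0)
5 | T1 LOAD | counter=5 r=(5,2) succ=(0,1) retry=(1,0)
6 | T1 CAS | counter=6 r=(5,2) succ=(1,1) retry=(1,0)

counter=6 r=(5,2) succ=(1,1) retry=(1,0)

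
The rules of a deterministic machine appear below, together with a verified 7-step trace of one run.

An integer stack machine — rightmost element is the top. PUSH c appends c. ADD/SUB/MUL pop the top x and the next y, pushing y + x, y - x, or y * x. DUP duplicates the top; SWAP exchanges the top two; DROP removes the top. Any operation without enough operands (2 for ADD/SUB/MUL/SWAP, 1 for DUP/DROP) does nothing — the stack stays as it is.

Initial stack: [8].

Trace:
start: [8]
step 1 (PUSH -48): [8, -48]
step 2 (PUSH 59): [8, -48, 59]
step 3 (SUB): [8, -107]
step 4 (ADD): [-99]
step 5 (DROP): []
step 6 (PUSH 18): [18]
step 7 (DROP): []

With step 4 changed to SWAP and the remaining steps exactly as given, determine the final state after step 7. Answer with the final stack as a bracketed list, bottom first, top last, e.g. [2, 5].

[-107]

(re-executing from step 4 with the substitution; state before step 4: [8, -107])
step 4 (SWAP): [-107, 8]
step 5 (DROP): [-107]
step 6 (PUSH 18): [-107, 18]
step 7 (DROP): [-107]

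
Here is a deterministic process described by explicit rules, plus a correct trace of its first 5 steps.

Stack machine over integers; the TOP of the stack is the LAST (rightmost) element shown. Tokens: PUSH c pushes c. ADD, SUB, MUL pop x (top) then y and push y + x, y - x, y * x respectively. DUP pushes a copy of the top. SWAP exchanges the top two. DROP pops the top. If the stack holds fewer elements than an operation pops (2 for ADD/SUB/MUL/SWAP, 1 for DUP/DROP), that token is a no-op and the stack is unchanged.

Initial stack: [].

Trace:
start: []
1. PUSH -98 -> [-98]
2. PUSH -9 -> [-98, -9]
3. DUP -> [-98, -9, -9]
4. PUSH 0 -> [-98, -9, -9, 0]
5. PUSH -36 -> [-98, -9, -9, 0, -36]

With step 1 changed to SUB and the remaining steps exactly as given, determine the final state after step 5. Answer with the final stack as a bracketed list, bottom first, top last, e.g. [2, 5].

(re-executing from step 1 with the substitution; state before step 1: [])
1. SUB -> []
2. PUSH -9 -> [-9]
3. DUP -> [-9, -9]
4. PUSH 0 -> [-9, -9, 0]
5. PUSH -36 -> [-9, -9, 0, -36]

[-9, -9, 0, -36]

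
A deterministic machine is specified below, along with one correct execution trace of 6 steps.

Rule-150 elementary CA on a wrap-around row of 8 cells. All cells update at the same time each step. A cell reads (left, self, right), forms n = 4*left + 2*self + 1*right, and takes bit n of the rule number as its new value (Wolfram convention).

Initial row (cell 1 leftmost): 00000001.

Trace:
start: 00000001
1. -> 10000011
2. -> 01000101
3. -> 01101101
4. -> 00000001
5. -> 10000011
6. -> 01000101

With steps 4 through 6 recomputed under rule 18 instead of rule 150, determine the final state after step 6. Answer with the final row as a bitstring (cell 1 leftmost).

(re-executing steps 4..6 under rule 18; state before step 4: 01101101)
4. -> 00000000
5. -> 00000000
6. -> 00000000

00000000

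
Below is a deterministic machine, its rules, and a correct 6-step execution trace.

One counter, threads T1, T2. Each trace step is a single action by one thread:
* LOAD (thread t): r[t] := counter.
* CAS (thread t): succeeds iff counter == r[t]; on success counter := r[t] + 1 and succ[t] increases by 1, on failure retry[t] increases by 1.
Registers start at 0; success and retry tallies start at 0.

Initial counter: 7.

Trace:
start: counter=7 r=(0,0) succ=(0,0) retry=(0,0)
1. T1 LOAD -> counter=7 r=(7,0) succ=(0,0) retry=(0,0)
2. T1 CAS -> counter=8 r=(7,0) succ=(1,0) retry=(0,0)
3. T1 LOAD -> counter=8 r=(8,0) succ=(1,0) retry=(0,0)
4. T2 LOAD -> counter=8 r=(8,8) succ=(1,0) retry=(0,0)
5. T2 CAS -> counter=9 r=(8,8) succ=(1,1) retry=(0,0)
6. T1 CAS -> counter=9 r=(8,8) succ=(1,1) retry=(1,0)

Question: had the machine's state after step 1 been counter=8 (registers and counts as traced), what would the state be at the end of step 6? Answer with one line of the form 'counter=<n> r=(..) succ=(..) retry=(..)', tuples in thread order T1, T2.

counter=9 r=(8,8) succ=(0,1) retry=(2,0)

state after step 1 := counter=8 r=(7,0) succ=(0,0) retry=(0,0)
2. T1 CAS -> counter=8 r=(7,0) succ=(0,0) retry=(1,0)
3. T1 LOAD -> counter=8 r=(8,0) succ=(0,0) retry=(1,0)
4. T2 LOAD -> counter=8 r=(8,8) succ=(0,0) retry=(1,0)
5. T2 CAS -> counter=9 r=(8,8) succ=(0,1) retry=(1,0)
6. T1 CAS -> counter=9 r=(8,8) succ=(0,1) retry=(2,0)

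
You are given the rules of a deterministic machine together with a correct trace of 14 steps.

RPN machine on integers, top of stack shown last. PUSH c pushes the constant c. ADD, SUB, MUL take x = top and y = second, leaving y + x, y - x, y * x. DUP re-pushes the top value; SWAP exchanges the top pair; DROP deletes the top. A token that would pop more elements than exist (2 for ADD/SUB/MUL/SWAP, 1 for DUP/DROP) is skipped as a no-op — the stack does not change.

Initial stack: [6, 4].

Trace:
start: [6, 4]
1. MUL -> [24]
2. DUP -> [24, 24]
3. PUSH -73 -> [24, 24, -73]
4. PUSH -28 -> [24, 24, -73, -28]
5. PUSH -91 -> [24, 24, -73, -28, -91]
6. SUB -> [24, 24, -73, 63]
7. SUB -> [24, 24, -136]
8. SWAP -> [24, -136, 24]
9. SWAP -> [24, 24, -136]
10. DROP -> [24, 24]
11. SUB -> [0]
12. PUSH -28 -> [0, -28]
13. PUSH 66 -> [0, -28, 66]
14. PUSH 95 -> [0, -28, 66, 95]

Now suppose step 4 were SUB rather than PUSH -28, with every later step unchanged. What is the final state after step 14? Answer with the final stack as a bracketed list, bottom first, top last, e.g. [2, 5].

(re-executing from step 4 with the substitution; state before step 4: [24, 24, -73])
4. SUB -> [24, 97]
5. PUSH -91 -> [24, 97, -91]
6. SUB -> [24, 188]
7. SUB -> [-164]
8. SWAP -> [-164]
9. SWAP -> [-164]
10. DROP -> []
11. SUB -> []
12. PUSH -28 -> [-28]
13. PUSH 66 -> [-28, 66]
14. PUSH 95 -> [-28, 66, 95]

[-28, 66, 95]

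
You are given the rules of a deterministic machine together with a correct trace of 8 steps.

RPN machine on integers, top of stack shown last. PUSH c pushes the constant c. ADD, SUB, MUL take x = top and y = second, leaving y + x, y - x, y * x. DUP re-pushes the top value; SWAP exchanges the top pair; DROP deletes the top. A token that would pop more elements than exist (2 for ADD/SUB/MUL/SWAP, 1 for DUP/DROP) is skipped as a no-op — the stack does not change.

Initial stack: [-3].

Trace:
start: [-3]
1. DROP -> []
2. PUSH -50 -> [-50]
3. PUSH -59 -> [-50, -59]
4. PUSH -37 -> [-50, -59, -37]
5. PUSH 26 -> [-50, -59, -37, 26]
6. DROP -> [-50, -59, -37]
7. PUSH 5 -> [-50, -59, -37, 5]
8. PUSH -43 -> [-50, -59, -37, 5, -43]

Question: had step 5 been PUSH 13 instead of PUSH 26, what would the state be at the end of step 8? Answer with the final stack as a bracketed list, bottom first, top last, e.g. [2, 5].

(re-executing from step 5 with the substitution; state before step 5: [-50, -59, -37])
5. PUSH 13 -> [-50, -59, -37, 13]
6. DROP -> [-50, -59, -37]
7. PUSH 5 -> [-50, -59, -37, 5]
8. PUSH -43 -> [-50, -59, -37, 5, -43]

[-50, -59, -37, 5, -43]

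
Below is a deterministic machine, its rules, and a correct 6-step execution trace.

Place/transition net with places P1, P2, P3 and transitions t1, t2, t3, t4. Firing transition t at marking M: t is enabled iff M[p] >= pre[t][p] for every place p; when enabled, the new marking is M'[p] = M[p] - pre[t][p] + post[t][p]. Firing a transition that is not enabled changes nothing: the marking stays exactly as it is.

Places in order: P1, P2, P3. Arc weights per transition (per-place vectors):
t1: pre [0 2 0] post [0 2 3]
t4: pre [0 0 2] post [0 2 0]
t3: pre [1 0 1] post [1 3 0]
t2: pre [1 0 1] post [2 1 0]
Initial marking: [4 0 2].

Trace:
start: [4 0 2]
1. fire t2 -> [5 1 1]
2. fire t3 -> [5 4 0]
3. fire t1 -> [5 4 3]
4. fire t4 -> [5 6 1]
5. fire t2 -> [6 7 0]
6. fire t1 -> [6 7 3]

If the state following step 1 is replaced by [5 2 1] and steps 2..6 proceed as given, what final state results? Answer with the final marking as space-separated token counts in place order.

6 8 3

state after step 1 := [5 2 1]
2. fire t3 -> [5 5 0]
3. fire t1 -> [5 5 3]
4. fire t4 -> [5 7 1]
5. fire t2 -> [6 8 0]
6. fire t1 -> [6 8 3]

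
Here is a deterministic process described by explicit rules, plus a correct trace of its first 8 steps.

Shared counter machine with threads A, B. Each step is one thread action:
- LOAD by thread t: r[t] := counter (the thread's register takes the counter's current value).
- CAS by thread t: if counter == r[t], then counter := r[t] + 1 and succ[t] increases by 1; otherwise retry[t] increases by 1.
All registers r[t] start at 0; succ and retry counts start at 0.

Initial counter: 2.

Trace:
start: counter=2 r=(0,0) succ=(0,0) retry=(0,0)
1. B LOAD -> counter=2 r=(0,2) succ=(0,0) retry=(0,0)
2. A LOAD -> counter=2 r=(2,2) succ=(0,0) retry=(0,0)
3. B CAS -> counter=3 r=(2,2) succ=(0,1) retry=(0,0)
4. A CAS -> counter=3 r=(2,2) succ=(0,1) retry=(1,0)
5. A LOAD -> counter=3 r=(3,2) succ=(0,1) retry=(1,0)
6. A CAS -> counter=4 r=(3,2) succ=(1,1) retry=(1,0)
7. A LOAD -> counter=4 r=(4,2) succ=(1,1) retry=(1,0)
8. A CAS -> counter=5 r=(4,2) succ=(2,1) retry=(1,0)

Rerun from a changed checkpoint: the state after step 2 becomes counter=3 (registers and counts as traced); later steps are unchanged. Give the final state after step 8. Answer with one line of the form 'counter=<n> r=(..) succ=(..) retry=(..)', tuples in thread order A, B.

counter=5 r=(4,2) succ=(2,0) retry=(1,1)

state after step 2 := counter=3 r=(2,2) succ=(0,0) retry=(0,0)
3. B CAS -> counter=3 r=(2,2) succ=(0,0) retry=(0,1)
4. A CAS -> counter=3 r=(2,2) succ=(0,0) retry=(1,1)
5. A LOAD -> counter=3 r=(3,2) succ=(0,0) retry=(1,1)
6. A CAS -> counter=4 r=(3,2) succ=(1,0) retry=(1,1)
7. A LOAD -> counter=4 r=(4,2) succ=(1,0) retry=(1,1)
8. A CAS -> counter=5 r=(4,2) succ=(2,0) retry=(1,1)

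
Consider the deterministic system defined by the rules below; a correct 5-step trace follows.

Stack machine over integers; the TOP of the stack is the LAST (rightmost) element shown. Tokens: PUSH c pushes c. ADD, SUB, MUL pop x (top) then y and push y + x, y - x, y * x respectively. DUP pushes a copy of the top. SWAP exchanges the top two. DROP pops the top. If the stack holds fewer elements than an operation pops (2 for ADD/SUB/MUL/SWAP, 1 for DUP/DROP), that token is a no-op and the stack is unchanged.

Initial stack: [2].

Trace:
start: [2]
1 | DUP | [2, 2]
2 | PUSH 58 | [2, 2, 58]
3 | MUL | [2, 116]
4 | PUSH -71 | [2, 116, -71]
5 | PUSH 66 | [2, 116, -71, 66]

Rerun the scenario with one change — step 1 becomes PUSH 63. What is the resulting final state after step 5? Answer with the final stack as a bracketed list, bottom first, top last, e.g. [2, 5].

[2, 3654, -71, 66]

(re-executing from step 1 with the substitution; state before step 1: [2])
1 | PUSH 63 | [2, 63]
2 | PUSH 58 | [2, 63, 58]
3 | MUL | [2, 3654]
4 | PUSH -71 | [2, 3654, -71]
5 | PUSH 66 | [2, 3654, -71, 66]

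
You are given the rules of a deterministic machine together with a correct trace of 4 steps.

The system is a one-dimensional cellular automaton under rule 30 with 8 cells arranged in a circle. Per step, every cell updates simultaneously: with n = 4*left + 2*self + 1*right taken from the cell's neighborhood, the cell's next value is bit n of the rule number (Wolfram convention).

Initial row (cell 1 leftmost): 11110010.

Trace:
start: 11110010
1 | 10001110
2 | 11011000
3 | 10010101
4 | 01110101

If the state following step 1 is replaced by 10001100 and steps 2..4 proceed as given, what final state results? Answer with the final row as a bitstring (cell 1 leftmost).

00111111

state after step 1 := 10001100
2 | 11011011
3 | 00010010
4 | 00111111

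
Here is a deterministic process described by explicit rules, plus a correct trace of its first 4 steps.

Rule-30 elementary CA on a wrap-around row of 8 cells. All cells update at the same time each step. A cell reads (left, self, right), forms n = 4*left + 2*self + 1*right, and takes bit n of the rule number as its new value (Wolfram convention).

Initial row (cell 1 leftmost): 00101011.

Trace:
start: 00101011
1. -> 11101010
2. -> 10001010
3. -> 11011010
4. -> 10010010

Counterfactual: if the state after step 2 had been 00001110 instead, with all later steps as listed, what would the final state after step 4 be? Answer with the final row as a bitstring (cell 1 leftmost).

10110111

state after step 2 := 00001110
3. -> 00011001
4. -> 10110111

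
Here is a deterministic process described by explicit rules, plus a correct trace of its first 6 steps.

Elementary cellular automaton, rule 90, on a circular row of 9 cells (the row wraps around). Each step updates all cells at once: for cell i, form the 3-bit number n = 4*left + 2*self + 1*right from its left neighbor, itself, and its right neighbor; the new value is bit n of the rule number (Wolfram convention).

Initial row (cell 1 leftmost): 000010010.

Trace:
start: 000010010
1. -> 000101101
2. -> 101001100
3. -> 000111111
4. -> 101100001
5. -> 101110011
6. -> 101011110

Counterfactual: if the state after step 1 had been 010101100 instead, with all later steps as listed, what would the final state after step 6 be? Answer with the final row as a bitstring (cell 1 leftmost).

100111000

state after step 1 := 010101100
2. -> 100001110
3. -> 010011010
4. -> 101111001
5. -> 101001111
6. -> 100111000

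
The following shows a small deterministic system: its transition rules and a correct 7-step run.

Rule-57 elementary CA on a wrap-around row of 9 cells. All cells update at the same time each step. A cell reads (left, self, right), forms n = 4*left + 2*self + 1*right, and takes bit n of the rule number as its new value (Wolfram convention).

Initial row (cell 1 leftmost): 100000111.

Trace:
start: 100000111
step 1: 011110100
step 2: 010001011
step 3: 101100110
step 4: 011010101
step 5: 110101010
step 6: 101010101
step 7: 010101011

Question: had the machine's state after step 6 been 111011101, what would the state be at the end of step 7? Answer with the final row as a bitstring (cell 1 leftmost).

000110011

state after step 6 := 111011101
step 7: 000110011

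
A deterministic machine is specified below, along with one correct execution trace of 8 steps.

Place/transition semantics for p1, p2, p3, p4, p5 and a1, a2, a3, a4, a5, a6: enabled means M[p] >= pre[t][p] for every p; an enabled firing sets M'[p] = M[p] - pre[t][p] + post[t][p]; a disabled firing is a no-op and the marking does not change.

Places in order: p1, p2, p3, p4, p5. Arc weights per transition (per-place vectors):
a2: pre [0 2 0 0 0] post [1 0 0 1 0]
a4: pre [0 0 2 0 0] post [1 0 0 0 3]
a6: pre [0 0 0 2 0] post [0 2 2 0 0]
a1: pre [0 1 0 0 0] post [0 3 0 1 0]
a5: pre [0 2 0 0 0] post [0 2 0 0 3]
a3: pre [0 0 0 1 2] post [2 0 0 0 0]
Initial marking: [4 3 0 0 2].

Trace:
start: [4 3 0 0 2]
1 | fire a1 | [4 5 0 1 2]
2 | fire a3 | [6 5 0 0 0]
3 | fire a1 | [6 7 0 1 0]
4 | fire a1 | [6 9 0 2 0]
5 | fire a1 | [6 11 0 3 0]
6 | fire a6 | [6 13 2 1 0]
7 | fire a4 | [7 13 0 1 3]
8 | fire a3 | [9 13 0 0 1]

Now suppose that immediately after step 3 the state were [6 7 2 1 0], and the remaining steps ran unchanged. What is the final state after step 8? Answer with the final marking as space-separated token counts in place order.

9 13 2 0 1

state after step 3 := [6 7 2 1 0]
4 | fire a1 | [6 9 2 2 0]
5 | fire a1 | [6 11 2 3 0]
6 | fire a6 | [6 13 4 1 0]
7 | fire a4 | [7 13 2 1 3]
8 | fire a3 | [9 13 2 0 1]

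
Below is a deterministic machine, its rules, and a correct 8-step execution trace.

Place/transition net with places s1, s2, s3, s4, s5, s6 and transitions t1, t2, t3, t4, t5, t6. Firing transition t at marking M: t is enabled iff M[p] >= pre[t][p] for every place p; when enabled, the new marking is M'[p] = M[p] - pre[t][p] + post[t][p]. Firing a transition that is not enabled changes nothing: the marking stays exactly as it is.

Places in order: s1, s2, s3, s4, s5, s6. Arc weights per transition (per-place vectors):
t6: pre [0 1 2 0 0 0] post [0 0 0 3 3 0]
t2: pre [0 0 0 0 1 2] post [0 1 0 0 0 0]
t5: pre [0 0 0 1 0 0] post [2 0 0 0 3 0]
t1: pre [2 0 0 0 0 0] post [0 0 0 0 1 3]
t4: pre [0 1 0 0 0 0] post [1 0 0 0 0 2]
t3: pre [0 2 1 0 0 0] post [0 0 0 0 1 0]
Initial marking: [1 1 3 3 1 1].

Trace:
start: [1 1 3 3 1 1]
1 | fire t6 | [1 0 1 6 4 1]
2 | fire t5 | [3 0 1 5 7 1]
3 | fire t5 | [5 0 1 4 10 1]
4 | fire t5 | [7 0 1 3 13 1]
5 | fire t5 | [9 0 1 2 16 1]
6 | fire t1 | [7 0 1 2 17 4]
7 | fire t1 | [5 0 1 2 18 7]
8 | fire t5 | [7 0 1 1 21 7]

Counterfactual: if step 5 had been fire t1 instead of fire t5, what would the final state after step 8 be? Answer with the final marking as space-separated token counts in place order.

(re-executing from step 5 with the substitution; state before step 5: [7 0 1 3 13 1])
5 | fire t1 | [5 0 1 3 14 4]
6 | fire t1 | [3 0 1 3 15 7]
7 | fire t1 | [1 0 1 3 16 10]
8 | fire t5 | [3 0 1 2 19 10]

3 0 1 2 19 10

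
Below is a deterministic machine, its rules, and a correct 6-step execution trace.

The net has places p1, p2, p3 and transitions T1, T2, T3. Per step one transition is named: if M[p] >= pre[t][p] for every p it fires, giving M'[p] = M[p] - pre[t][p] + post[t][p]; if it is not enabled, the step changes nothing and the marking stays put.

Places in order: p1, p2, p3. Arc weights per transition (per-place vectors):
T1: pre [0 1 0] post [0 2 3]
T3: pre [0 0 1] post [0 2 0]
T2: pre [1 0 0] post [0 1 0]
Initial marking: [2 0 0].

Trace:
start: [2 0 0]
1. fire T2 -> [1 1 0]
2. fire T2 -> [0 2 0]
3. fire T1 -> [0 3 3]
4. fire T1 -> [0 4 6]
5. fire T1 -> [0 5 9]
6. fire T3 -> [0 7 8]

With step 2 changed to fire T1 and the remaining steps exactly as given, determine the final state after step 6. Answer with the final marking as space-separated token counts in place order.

(re-executing from step 2 with the substitution; state before step 2: [1 1 0])
2. fire T1 -> [1 2 3]
3. fire T1 -> [1 3 6]
4. fire T1 -> [1 4 9]
5. fire T1 -> [1 5 12]
6. fire T3 -> [1 7 11]

1 7 11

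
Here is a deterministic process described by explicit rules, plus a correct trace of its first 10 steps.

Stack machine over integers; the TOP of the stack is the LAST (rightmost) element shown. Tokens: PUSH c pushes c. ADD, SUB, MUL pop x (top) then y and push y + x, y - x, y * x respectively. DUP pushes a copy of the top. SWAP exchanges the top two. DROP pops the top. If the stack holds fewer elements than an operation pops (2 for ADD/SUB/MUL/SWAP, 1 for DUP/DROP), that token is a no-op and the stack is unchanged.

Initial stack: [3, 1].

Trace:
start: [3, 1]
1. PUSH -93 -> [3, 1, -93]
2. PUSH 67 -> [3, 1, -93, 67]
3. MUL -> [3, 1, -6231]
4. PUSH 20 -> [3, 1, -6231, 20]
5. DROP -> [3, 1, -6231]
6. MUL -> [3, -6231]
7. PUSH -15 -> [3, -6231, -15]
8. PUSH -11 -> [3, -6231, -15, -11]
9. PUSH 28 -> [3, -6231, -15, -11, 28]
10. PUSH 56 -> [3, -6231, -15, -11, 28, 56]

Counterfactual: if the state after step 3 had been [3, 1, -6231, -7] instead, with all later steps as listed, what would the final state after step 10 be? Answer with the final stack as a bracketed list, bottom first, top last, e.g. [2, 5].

state after step 3 := [3, 1, -6231, -7]
4. PUSH 20 -> [3, 1, -6231, -7, 20]
5. DROP -> [3, 1, -6231, -7]
6. MUL -> [3, 1, 43617]
7. PUSH -15 -> [3, 1, 43617, -15]
8. PUSH -11 -> [3, 1, 43617, -15, -11]
9. PUSH 28 -> [3, 1, 43617, -15, -11, 28]
10. PUSH 56 -> [3, 1, 43617, -15, -11, 28, 56]

[3, 1, 43617, -15, -11, 28, 56]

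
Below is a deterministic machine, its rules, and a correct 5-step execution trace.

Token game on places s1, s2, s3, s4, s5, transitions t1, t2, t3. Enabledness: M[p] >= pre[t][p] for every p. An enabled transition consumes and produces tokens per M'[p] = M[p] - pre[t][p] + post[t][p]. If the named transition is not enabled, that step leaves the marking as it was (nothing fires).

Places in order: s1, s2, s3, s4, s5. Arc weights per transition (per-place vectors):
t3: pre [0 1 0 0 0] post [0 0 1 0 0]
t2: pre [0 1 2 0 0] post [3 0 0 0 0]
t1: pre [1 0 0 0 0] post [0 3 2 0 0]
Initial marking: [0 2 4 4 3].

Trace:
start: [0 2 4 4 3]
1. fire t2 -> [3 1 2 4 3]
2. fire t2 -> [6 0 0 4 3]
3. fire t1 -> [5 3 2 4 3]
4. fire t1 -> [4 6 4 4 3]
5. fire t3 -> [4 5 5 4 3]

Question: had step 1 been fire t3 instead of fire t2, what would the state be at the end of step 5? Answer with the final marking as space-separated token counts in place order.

(re-executing from step 1 with the substitution; state before step 1: [0 2 4 4 3])
1. fire t3 -> [0 1 5 4 3]
2. fire t2 -> [3 0 3 4 3]
3. fire t1 -> [2 3 5 4 3]
4. fire t1 -> [1 6 7 4 3]
5. fire t3 -> [1 5 8 4 3]

1 5 8 4 3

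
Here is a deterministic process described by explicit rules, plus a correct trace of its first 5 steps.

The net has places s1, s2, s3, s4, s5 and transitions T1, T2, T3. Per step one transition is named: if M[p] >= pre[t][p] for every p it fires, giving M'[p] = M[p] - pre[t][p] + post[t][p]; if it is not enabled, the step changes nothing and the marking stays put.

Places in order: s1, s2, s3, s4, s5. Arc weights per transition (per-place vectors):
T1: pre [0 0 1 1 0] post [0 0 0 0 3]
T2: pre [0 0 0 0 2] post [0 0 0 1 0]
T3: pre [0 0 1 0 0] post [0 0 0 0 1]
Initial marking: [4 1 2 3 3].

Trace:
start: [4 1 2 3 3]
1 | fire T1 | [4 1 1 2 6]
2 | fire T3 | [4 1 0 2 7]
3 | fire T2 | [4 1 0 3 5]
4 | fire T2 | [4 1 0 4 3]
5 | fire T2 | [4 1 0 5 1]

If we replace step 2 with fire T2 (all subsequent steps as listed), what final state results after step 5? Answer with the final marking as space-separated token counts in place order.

4 1 1 5 0

(re-executing from step 2 with the substitution; state before step 2: [4 1 1 2 6])
2 | fire T2 | [4 1 1 3 4]
3 | fire T2 | [4 1 1 4 2]
4 | fire T2 | [4 1 1 5 0]
5 | fire T2 | [4 1 1 5 0]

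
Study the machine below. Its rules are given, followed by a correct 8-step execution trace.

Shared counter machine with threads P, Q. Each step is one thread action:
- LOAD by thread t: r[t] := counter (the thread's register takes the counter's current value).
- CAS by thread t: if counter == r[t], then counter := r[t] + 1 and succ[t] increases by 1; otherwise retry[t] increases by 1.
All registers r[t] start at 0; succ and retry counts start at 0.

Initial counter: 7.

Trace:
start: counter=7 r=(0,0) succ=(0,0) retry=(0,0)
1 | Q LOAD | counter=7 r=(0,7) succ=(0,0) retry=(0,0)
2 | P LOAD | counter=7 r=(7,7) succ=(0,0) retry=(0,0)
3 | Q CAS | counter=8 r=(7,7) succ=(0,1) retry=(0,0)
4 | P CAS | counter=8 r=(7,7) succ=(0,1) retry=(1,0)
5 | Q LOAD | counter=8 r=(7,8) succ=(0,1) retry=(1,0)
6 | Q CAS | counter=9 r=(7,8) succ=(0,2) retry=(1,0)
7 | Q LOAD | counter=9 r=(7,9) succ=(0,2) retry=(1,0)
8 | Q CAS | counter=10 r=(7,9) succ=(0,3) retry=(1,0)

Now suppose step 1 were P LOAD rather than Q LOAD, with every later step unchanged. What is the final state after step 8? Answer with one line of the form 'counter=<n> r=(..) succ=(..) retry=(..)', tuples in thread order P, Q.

(re-executing from step 1 with the substitution; state before step 1: counter=7 r=(0,0) succ=(0,0) retry=(0,0))
1 | P LOAD | counter=7 r=(7,0) succ=(0,0) retry=(0,0)
2 | P LOAD | counter=7 r=(7,0) succ=(0,0) retry=(0,0)
3 | Q CAS | counter=7 r=(7,0) succ=(0,0) retry=(0,1)
4 | P CAS | counter=8 r=(7,0) succ=(1,0) retry=(0,1)
5 | Q LOAD | counter=8 r=(7,8) succ=(1,0) retry=(0,1)
6 | Q CAS | counter=9 r=(7,8) succ=(1,1) retry=(0,1)
7 | Q LOAD | counter=9 r=(7,9) succ=(1,1) retry=(0,1)
8 | Q CAS | counter=10 r=(7,9) succ=(1,2) retry=(0,1)

counter=10 r=(7,9) succ=(1,2) retry=(0,1)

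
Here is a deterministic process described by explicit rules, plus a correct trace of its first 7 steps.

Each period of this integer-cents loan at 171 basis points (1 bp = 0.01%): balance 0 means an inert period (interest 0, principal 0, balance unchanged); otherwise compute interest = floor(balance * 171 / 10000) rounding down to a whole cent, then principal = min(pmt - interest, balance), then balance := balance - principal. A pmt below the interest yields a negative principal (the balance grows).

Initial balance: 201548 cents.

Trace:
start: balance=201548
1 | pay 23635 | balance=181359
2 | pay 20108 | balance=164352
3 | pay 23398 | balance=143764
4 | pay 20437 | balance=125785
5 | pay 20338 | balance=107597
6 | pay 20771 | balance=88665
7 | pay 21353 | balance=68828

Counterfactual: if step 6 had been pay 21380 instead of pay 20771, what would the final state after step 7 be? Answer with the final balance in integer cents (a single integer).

(re-executing from step 6 with the substitution; state before step 6: balance=107597)
6 | pay 21380 | balance=88056
7 | pay 21353 | balance=68208

68208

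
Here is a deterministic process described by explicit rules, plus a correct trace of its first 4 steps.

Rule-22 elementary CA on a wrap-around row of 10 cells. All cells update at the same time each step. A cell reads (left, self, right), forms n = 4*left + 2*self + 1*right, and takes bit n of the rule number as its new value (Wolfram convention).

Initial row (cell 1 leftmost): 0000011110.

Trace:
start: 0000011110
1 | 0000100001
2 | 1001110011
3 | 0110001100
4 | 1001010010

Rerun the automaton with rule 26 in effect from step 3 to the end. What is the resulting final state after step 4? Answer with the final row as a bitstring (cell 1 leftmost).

(re-executing steps 3..4 under rule 26; state before step 3: 1001110011)
3 | 0111001110
4 | 1100111001

1100111001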